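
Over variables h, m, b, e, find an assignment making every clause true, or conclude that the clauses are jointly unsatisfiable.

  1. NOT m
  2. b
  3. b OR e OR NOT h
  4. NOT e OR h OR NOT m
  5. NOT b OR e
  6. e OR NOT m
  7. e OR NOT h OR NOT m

h=F, m=F, b=T, e=T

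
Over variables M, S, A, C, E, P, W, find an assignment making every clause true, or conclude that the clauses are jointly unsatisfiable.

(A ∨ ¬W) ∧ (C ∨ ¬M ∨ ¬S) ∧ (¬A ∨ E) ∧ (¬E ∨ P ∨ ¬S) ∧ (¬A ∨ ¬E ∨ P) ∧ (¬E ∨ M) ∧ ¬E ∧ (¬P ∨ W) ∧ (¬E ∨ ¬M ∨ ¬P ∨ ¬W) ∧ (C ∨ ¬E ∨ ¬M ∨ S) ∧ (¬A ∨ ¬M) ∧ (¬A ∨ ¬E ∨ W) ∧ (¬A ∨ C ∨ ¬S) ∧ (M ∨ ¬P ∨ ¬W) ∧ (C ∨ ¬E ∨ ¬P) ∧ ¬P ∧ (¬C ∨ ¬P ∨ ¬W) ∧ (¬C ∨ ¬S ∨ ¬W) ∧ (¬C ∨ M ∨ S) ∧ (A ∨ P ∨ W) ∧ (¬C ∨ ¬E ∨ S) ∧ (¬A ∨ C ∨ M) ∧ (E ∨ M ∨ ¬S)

Case E = True:
  Clause (¬E) is falsified — contradiction.
Case E = False:
  (¬A ∨ E) forces A = False.
  (A ∨ ¬W) forces W = False.
  (¬P ∨ W) forces P = False.
  Clause (A ∨ P ∨ W) is falsified — contradiction.
Both cases fail, so the formula is unsatisfiable.

UNSATISFIABLE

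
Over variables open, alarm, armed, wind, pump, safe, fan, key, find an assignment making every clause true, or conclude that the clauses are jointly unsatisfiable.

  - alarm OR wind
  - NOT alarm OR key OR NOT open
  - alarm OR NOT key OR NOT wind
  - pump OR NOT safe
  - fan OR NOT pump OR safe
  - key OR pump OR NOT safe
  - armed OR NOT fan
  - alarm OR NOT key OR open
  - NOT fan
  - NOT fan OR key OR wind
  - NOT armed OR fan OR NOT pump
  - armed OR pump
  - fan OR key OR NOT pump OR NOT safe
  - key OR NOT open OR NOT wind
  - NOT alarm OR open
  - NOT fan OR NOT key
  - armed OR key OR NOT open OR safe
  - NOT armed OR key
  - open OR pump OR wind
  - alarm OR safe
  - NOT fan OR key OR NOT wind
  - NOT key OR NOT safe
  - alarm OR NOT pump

Unit clause (NOT fan) forces fan = False.
Set open = True.
Try alarm = False:
  (alarm OR wind) forces wind = True.
  (alarm OR NOT key OR NOT wind) forces key = False.
  clause (key OR NOT open OR NOT wind) is falsified — backtrack.
So alarm = True.
  then (NOT alarm OR key OR NOT open) forces key = True.
  then (NOT key OR NOT safe) forces safe = False.
  then (fan OR NOT pump OR safe) forces pump = False.
  then (armed OR pump) forces armed = True.
Set wind = True.
All clauses satisfied.

open = True, alarm = True, armed = True, wind = True, pump = False, safe = False, fan = False, key = True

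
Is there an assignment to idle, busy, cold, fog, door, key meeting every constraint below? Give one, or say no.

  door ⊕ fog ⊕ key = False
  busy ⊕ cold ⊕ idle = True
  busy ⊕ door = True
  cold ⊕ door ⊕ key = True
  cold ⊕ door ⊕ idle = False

idle = False, busy = False, cold = True, fog = False, door = True, key = True

door ⊕ fog ⊕ key = T ⊕ F ⊕ T = False ✓
busy ⊕ cold ⊕ idle = F ⊕ T ⊕ F = True ✓
busy ⊕ door = F ⊕ T = True ✓
cold ⊕ door ⊕ key = T ⊕ T ⊕ T = True ✓
cold ⊕ door ⊕ idle = T ⊕ T ⊕ F = False ✓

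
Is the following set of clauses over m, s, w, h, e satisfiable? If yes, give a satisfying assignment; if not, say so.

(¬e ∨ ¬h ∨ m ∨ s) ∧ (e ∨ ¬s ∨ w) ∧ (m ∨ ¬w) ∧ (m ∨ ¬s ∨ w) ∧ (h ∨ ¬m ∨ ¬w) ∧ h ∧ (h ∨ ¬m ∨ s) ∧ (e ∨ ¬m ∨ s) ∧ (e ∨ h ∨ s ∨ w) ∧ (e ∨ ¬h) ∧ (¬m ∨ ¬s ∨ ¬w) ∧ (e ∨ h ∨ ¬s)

Unit clause (h) forces h = True.
In (e ∨ ¬h) only e is left, so e = True.
Set m = True.
Set s = True.
  then (¬m ∨ ¬s ∨ ¬w) forces w = False.
All clauses satisfied.

m: True; s: True; w: False; h: True; e: True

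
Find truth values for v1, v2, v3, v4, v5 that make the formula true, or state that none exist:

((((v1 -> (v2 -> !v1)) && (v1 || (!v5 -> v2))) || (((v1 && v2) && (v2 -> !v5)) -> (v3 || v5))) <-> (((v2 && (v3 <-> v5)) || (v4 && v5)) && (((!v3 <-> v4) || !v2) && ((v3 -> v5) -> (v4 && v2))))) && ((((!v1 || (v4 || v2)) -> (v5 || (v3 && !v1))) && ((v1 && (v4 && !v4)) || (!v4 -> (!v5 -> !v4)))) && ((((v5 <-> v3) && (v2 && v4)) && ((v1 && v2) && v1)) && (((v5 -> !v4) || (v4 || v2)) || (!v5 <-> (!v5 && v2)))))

Case v2 = True: the formula simplifies to (((v1 -> !v1) || ((v1 && !v5) -> (v3 || v5))) <-> (((v3 <-> v5) || (v4 && v5)) && ((!v3 <-> v4) && ((v3 -> v5) -> v4)))) && (((v5 || (v3 && !v1)) && ((v1 && (v4 && !v4)) || (!v4 -> (!v5 -> !v4)))) && (((v5 <-> v3) && v4) && (v1 && v1))).
  v4 = True: simplifies to (((v1 -> !v1) || ((v1 && !v5) -> (v3 || v5))) <-> (((v3 <-> v5) || v5) && !v3)) && ((v5 || (v3 && !v1)) && ((v5 <-> v3) && (v1 && v1))).
    v1 = True: simplifies to ((!v5 -> (v3 || v5)) <-> (((v3 <-> v5) || v5) && !v3)) && (v5 && (v5 <-> v3)).
      v5 = True: simplifies to !v3 && v3.
        v3 = True: the conjunct !v3 is False.
        v3 = False: the conjunct v3 is False.
      v5 = False: the conjunct v5 is False.
    v1 = False: the conjunct v1 is False.
  v4 = False: the conjunct v4 is False.
Case v2 = False: the conjunct v2 is False.
Both cases fail — unsatisfiable.

UNSATISFIABLE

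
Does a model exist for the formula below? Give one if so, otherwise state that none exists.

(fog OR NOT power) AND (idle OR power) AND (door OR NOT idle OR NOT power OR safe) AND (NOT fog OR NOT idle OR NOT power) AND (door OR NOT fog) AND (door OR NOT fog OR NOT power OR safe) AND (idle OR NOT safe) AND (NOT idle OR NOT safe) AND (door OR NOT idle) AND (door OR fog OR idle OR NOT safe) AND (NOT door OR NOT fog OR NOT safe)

Set fog = True.
  then (door OR NOT fog) forces door = True.
  then (NOT door OR NOT fog OR NOT safe) forces safe = False.
Set power = False.
  then (idle OR power) forces idle = True.
All clauses satisfied.

fog: True; door: True; power: False; safe: False; idle: True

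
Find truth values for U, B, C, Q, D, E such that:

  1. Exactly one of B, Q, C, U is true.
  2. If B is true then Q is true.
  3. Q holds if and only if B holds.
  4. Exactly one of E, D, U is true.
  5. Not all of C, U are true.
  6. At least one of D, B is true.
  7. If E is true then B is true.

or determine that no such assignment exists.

U: False; B: False; C: True; Q: False; D: True; E: False

  (1) {B, Q, C, U}: 1 true — exactly one ✓
  (2) B=F ⇒ Q: vacuous ✓
  (3) Q=F, B=F — same ✓
  (4) {E, D, U}: 1 true — exactly one ✓
  (5) {C, U}: 1/2 true — not all ✓
  (6) {D, B}: 1 true — at least one ✓
  (7) E=F ⇒ B: vacuous ✓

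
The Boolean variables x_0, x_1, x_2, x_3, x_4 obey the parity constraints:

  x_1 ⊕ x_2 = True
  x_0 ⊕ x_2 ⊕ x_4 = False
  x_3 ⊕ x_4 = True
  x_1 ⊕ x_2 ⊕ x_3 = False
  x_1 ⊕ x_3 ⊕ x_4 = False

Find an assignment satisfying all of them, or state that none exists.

x_0 = False, x_1 = True, x_2 = False, x_3 = True, x_4 = False

x_1 ⊕ x_2 = T ⊕ F = True ✓
x_0 ⊕ x_2 ⊕ x_4 = F ⊕ F ⊕ F = False ✓
x_3 ⊕ x_4 = T ⊕ F = True ✓
x_1 ⊕ x_2 ⊕ x_3 = T ⊕ F ⊕ T = False ✓
x_1 ⊕ x_3 ⊕ x_4 = T ⊕ T ⊕ F = False ✓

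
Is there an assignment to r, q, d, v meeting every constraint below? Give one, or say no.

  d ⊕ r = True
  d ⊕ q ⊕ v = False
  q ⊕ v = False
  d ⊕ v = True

r: True, q: True, d: False, v: True

d ⊕ r = F ⊕ T = True ✓
d ⊕ q ⊕ v = F ⊕ T ⊕ T = False ✓
q ⊕ v = T ⊕ T = False ✓
d ⊕ v = F ⊕ T = True ✓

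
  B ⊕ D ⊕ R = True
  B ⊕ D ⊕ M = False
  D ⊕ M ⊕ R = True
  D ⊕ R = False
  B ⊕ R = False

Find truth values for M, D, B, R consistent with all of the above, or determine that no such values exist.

The formula is unsatisfiable.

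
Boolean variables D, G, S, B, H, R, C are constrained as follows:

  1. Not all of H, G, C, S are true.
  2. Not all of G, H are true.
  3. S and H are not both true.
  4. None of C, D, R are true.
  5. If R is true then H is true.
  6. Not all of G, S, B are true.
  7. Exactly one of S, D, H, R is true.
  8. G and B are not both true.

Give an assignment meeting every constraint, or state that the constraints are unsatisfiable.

D = False, G = False, S = False, B = False, H = True, R = False, C = False

  (1) {H, G, C, S}: 1/4 true — not all ✓
  (2) {G, H}: 1/2 true — not all ✓
  (3) S=F, H=T — not both ✓
  (4) {C, D, R}: 0 true — none ✓
  (5) R=F ⇒ H: vacuous ✓
  (6) {G, S, B}: 0/3 true — not all ✓
  (7) {S, D, H, R}: 1 true — exactly one ✓
  (8) G=F, B=F — not both ✓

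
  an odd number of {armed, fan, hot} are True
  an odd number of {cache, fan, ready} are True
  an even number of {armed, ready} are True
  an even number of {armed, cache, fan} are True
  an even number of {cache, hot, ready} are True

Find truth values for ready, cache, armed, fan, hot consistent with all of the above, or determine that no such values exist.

Unsatisfiable — no assignment works.

Adding constraints 2, 3, 4 mod 2: every variable appears an even number of times on the left, so the left side is 0.
But the right sides sum to 1 (mod 2). 0 ≠ 1 — the system is inconsistent.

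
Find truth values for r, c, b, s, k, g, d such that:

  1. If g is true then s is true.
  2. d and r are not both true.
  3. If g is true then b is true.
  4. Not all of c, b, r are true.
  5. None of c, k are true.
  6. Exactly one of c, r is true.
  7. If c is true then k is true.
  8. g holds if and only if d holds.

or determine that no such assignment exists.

r=T; c=F; b=T; s=F; k=F; g=F; d=F

  (1) g=F ⇒ s: vacuous ✓
  (2) d=F, r=T — not both ✓
  (3) g=F ⇒ b: vacuous ✓
  (4) {c, b, r}: 2/3 true — not all ✓
  (5) {c, k}: 0 true — none ✓
  (6) {c, r}: 1 true — exactly one ✓
  (7) c=F ⇒ k: vacuous ✓
  (8) g=F, d=F — same ✓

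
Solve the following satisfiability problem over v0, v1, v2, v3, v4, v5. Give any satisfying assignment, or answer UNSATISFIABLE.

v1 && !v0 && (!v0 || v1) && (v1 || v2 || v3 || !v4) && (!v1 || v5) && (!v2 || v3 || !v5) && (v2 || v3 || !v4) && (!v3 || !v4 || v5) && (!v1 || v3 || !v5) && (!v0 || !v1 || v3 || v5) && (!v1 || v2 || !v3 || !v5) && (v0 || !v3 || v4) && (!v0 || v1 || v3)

v0: False, v1: True, v2: True, v3: True, v4: True, v5: True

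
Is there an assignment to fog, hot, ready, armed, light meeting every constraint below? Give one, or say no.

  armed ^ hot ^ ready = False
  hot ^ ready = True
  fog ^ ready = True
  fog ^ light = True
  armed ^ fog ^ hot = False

No satisfying assignment exists.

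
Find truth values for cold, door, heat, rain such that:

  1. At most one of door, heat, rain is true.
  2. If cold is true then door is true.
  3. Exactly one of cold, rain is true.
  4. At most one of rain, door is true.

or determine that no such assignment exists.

cold = False, door = False, heat = False, rain = True

  (1) {door, heat, rain}: 1 true — at most one ✓
  (2) cold=F ⇒ door: vacuous ✓
  (3) {cold, rain}: 1 true — exactly one ✓
  (4) {rain, door}: 1 true — at most one ✓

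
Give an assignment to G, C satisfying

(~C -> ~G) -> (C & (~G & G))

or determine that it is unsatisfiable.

G = True; C = False

  (~C -> ~G) -> (C & (~G & G)) = True
    ~C -> ~G = False
      ~C = True
      ~G = False
    C & (~G & G) = False
      ~G & G = False
        ~G = False
The formula evaluates to True.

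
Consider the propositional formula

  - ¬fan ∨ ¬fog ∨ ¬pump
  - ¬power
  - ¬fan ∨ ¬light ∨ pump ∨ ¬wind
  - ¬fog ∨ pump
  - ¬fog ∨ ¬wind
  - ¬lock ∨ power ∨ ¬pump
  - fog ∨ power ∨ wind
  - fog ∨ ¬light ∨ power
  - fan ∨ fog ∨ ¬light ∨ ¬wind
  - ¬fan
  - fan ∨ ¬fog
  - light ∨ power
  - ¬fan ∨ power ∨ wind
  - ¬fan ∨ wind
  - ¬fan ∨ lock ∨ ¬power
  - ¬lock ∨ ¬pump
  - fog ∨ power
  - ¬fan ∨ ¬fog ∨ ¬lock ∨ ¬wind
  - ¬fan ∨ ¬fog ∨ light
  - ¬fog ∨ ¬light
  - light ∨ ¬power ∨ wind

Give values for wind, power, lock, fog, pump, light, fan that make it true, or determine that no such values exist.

Unsatisfiable — no assignment works.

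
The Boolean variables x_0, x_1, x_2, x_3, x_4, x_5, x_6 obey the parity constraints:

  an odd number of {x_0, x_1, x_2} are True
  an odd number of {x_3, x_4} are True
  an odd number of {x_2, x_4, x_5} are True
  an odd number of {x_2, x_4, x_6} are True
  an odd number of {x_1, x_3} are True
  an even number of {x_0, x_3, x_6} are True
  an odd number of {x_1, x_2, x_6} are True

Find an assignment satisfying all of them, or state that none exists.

x_0: False, x_1: True, x_2: False, x_3: False, x_4: True, x_5: False, x_6: False

{x_0, x_1, x_2}: 1 true → odd ✓
{x_3, x_4}: 1 true → odd ✓
{x_2, x_4, x_5}: 1 true → odd ✓
{x_2, x_4, x_6}: 1 true → odd ✓
{x_1, x_3}: 1 true → odd ✓
{x_0, x_3, x_6}: 0 true → even ✓
{x_1, x_2, x_6}: 1 true → odd ✓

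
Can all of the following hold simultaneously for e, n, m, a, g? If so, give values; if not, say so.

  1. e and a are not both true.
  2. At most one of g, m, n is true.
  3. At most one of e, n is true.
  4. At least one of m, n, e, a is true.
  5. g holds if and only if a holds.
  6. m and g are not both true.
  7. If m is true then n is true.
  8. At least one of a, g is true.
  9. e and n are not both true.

e = False; n = False; m = False; a = True; g = True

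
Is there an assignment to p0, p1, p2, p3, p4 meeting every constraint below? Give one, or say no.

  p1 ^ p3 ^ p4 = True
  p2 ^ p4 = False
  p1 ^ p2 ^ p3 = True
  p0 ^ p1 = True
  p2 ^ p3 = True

p0=T, p1=F, p2=F, p3=T, p4=F

p1 ^ p3 ^ p4 = F ^ T ^ F = True ✓
p2 ^ p4 = F ^ F = False ✓
p1 ^ p2 ^ p3 = F ^ F ^ T = True ✓
p0 ^ p1 = T ^ F = True ✓
p2 ^ p3 = F ^ T = True ✓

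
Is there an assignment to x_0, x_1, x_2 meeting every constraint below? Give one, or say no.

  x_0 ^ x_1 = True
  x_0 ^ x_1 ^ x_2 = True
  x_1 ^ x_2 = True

x_0 = False, x_1 = True, x_2 = False

x_0 ^ x_1 = F ^ T = True ✓
x_0 ^ x_1 ^ x_2 = F ^ T ^ F = True ✓
x_1 ^ x_2 = T ^ F = True ✓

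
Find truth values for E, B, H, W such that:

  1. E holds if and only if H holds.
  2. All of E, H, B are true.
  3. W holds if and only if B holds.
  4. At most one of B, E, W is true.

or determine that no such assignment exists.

UNSATISFIABLE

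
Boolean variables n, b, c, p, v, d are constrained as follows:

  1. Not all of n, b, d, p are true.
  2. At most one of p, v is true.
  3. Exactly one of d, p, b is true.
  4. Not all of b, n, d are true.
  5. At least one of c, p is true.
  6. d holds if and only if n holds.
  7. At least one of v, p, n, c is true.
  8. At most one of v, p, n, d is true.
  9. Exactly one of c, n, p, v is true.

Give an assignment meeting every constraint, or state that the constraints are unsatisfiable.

n: False, b: True, c: True, p: False, v: False, d: False

  (1) {n, b, d, p}: 1/4 true — not all ✓
  (2) {p, v}: 0 true — at most one ✓
  (3) {d, p, b}: 1 true — exactly one ✓
  (4) {b, n, d}: 1/3 true — not all ✓
  (5) {c, p}: 1 true — at least one ✓
  (6) d=F, n=F — same ✓
  (7) {v, p, n, c}: 1 true — at least one ✓
  (8) {v, p, n, d}: 0 true — at most one ✓
  (9) {c, n, p, v}: 1 true — exactly one ✓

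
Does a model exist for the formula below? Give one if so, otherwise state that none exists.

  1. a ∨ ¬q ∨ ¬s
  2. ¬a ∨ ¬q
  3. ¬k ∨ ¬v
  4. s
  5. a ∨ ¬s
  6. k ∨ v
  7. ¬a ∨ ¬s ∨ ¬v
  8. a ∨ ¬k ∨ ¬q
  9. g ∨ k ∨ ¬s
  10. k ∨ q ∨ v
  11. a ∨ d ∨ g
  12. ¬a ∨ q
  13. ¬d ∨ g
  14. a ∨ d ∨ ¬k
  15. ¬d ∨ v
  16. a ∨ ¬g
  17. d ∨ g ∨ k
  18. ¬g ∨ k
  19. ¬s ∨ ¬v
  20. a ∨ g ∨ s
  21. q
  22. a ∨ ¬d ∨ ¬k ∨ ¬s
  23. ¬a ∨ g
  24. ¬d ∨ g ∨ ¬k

Case q = True:
  (¬a ∨ ¬q) forces a = False.
  (a ∨ ¬q ∨ ¬s) forces s = False.
  Clause (s) is falsified — contradiction.
Case q = False:
  Clause (q) is falsified — contradiction.
Both cases fail, so the formula is unsatisfiable.

No satisfying assignment exists.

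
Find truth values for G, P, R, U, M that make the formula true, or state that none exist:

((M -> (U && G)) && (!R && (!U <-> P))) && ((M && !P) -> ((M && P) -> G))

G=T, P=F, R=F, U=T, M=F

  (M -> (U && G)) && (!R && (!U <-> P)) = True
    M -> (U && G) = True
      U && G = True
    !R && (!U <-> P) = True
      !R = True
      !U <-> P = True
        !U = False
  (M && !P) -> ((M && P) -> G) = True
    M && !P = False
      !P = True
    (M && P) -> G = True
      M && P = False
Both conjuncts True, so the formula holds.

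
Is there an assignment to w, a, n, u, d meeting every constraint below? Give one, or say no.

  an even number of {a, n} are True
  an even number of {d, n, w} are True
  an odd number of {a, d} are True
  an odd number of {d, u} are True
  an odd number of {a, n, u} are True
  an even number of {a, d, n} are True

w = True; a = True; n = True; u = True; d = False

{a, n}: 2 true → even ✓
{d, n, w}: 2 true → even ✓
{a, d}: 1 true → odd ✓
{d, u}: 1 true → odd ✓
{a, n, u}: 3 true → odd ✓
{a, d, n}: 2 true → even ✓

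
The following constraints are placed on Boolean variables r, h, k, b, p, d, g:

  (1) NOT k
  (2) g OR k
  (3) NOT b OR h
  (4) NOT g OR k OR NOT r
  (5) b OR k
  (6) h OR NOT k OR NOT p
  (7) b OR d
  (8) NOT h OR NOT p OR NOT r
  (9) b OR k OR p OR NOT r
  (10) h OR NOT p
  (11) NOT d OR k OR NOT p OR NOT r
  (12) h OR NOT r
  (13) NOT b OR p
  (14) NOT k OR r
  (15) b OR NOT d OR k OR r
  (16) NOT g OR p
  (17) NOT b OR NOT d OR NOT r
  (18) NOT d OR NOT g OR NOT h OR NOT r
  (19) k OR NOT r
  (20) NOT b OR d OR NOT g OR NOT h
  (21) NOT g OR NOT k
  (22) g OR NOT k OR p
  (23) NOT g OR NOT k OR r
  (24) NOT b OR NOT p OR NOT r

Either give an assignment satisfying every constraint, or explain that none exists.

r=F, h=T, k=F, b=T, p=T, d=T, g=T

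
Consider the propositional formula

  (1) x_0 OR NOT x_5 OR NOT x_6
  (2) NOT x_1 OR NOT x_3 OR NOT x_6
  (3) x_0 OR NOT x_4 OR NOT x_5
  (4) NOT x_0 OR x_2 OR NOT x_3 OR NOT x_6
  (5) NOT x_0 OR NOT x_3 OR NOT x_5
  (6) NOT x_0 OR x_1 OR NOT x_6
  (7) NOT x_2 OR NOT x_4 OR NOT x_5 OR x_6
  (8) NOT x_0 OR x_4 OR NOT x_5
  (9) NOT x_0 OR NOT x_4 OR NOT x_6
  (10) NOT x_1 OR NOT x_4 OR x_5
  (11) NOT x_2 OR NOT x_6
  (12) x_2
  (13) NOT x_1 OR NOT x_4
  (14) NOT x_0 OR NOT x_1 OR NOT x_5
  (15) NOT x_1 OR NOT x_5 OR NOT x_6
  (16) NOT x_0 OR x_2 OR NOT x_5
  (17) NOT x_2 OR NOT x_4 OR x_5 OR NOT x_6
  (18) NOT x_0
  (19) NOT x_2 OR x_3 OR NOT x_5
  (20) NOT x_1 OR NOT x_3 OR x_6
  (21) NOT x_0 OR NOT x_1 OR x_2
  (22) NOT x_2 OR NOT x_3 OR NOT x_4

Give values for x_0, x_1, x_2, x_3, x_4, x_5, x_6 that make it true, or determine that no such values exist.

Unit clause (x_2) forces x_2 = True.
Unit clause (NOT x_0) forces x_0 = False.
In (NOT x_2 OR NOT x_6) only NOT x_6 is left, so x_6 = False.
Set x_1 = False.
Set x_3 = False.
  then (NOT x_2 OR x_3 OR NOT x_5) forces x_5 = False.
Set x_4 = False.
All clauses satisfied.

x_0 = False, x_1 = False, x_2 = True, x_3 = False, x_4 = False, x_5 = False, x_6 = False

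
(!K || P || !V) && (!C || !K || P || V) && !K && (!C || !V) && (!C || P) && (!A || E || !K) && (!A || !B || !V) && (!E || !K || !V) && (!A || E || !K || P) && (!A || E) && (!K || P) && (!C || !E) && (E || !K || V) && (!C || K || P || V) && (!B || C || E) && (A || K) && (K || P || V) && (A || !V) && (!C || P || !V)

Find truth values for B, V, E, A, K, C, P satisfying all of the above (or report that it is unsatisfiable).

Unit clause (!K) forces K = False.
In (A || K) only A is left, so A = True.
In (!A || E) only E is left, so E = True.
In (!C || !E) only !C is left, so C = False.
Set B = True.
  then (!A || !B || !V) forces V = False.
  then (K || P || V) forces P = True.
All clauses satisfied.

B = True, V = False, E = True, A = True, K = False, C = False, P = True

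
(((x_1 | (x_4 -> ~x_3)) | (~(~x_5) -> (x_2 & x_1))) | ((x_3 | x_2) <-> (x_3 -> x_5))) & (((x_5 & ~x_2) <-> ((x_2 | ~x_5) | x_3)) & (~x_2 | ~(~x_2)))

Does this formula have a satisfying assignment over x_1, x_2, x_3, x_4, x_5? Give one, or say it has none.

x_1 = True, x_2 = False, x_3 = True, x_4 = True, x_5 = True

  ((x_1 | (x_4 -> ~x_3)) | (~(~x_5) -> (x_2 & x_1))) | ((x_3 | x_2) <-> (x_3 -> x_5)) = True
    (x_1 | (x_4 -> ~x_3)) | (~(~x_5) -> (x_2 & x_1)) = True
      x_1 | (x_4 -> ~x_3) = True
        x_4 -> ~x_3 = False
          ~x_3 = False
      ~(~x_5) -> (x_2 & x_1) = False
        ~(~x_5) = True
          ~x_5 = False
        x_2 & x_1 = False
    (x_3 | x_2) <-> (x_3 -> x_5) = True
      x_3 | x_2 = True
      x_3 -> x_5 = True
  ((x_5 & ~x_2) <-> ((x_2 | ~x_5) | x_3)) & (~x_2 | ~(~x_2)) = True
    (x_5 & ~x_2) <-> ((x_2 | ~x_5) | x_3) = True
      x_5 & ~x_2 = True
        ~x_2 = True
      (x_2 | ~x_5) | x_3 = True
        x_2 | ~x_5 = False
          ~x_5 = False
    ~x_2 | ~(~x_2) = True
      ~x_2 = True
      ~(~x_2) = False
        ~x_2 = True
Both conjuncts True, so the formula holds.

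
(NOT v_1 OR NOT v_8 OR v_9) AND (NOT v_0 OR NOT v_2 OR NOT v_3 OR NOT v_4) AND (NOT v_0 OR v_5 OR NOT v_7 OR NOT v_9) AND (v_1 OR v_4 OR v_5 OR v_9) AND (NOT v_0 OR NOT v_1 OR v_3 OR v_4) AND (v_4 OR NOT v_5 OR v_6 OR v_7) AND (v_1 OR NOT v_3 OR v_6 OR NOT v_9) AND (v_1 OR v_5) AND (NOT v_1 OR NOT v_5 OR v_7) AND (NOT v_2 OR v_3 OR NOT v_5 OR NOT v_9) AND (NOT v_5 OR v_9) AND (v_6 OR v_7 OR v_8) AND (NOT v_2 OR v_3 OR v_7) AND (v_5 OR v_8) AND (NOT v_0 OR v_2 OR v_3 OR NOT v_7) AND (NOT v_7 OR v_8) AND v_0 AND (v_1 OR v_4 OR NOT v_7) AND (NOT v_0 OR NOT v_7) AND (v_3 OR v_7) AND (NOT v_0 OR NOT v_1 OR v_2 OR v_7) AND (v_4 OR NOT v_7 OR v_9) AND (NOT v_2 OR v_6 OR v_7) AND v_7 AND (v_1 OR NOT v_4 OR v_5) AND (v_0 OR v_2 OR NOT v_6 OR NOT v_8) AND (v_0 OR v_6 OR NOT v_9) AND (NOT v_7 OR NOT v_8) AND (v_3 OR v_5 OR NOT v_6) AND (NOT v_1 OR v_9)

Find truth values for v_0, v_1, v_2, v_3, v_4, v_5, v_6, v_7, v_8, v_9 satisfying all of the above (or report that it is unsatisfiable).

Case v_0 = True:
  (NOT v_0 OR NOT v_7) forces v_7 = False.
  Clause (v_7) is falsified — contradiction.
Case v_0 = False:
  Clause (v_0) is falsified — contradiction.
Both cases fail, so the formula is unsatisfiable.

UNSATISFIABLE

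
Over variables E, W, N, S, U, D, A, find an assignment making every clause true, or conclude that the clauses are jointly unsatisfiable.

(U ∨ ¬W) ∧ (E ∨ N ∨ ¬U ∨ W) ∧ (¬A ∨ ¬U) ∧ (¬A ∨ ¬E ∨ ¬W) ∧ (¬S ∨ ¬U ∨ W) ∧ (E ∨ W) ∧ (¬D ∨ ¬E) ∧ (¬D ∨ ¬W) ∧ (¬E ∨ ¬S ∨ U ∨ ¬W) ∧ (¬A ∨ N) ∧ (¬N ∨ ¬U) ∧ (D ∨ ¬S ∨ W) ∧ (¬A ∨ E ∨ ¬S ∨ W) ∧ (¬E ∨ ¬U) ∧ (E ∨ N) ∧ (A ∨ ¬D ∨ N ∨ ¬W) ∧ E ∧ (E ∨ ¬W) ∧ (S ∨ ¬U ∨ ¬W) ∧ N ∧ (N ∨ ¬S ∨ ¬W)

E: True, W: False, N: True, S: False, U: False, D: False, A: False

Unit clause (E) forces E = True.
Unit clause (N) forces N = True.
In (¬D ∨ ¬E) only ¬D is left, so D = False.
In (¬N ∨ ¬U) only ¬U is left, so U = False.
In (U ∨ ¬W) only ¬W is left, so W = False.
In (D ∨ ¬S ∨ W) only ¬S is left, so S = False.
Set A = False.
All clauses satisfied.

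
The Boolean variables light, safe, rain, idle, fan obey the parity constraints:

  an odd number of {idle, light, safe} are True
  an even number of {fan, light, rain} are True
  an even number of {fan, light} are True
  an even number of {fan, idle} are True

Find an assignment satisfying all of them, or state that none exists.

light=F; safe=T; rain=F; idle=F; fan=F

{idle, light, safe}: 1 true → odd ✓
{fan, light, rain}: 0 true → even ✓
{fan, light}: 0 true → even ✓
{fan, idle}: 0 true → even ✓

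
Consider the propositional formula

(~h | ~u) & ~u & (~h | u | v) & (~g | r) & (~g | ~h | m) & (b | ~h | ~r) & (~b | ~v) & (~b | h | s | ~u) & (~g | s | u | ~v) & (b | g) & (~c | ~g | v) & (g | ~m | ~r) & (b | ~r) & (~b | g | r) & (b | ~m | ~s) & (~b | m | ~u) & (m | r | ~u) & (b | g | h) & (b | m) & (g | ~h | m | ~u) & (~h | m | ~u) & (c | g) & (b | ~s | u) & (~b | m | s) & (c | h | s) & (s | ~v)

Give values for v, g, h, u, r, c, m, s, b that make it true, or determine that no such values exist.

v = False; g = True; h = False; u = False; r = True; c = False; m = False; s = True; b = True

Unit clause (~u) forces u = False.
Try v = True:
  (~b | ~v) forces b = False.
  (b | g) forces g = True.
  (~g | r) forces r = True.
  clause (b | ~r) is falsified — backtrack.
So v = False.
  then (~h | u | v) forces h = False.
Set g = True.
  then (~g | r) forces r = True.
  then (~c | ~g | v) forces c = False.
  then (b | ~r) forces b = True.
  then (c | h | s) forces s = True.
Set m = False.
All clauses satisfied.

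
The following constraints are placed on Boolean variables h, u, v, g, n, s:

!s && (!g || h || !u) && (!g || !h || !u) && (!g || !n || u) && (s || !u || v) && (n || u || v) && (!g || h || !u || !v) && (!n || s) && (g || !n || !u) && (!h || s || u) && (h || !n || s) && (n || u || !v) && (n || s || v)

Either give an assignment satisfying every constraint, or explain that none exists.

h = True, u = True, v = True, g = False, n = False, s = False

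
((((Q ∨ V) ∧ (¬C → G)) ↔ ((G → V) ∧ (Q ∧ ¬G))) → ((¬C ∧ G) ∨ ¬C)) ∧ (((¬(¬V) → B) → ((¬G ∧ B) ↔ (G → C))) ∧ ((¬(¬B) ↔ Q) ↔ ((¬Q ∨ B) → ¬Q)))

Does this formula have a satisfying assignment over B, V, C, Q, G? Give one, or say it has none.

B: False; V: True; C: True; Q: False; G: False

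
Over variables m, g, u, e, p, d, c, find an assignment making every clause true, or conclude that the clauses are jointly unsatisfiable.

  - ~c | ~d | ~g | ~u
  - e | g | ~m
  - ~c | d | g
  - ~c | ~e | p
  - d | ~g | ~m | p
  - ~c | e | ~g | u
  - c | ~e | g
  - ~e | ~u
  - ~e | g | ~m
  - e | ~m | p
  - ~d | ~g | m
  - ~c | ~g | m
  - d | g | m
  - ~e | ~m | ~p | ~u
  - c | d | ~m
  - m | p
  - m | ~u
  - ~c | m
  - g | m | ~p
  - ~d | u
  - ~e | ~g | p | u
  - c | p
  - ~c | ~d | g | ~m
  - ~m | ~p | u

Set m = False.
  then (m | p) forces p = True.
  then (m | ~u) forces u = False.
  then (~c | m) forces c = False.
  then (g | m | ~p) forces g = True.
  then (~d | u) forces d = False.
Set e = True.
All clauses satisfied.

m: False, g: True, u: False, e: True, p: True, d: False, c: False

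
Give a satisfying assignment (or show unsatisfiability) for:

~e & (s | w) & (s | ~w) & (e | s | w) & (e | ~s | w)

Unit clause (~e) forces e = False.
Set s = True.
  then (e | ~s | w) forces w = True.
Check each clause:
  (~e): ~e holds.
  (s | w): s holds.
  (s | ~w): s holds.
  (e | s | w): s holds.
  (e | ~s | w): w holds.
All clauses satisfied.

s = True, w = True, e = False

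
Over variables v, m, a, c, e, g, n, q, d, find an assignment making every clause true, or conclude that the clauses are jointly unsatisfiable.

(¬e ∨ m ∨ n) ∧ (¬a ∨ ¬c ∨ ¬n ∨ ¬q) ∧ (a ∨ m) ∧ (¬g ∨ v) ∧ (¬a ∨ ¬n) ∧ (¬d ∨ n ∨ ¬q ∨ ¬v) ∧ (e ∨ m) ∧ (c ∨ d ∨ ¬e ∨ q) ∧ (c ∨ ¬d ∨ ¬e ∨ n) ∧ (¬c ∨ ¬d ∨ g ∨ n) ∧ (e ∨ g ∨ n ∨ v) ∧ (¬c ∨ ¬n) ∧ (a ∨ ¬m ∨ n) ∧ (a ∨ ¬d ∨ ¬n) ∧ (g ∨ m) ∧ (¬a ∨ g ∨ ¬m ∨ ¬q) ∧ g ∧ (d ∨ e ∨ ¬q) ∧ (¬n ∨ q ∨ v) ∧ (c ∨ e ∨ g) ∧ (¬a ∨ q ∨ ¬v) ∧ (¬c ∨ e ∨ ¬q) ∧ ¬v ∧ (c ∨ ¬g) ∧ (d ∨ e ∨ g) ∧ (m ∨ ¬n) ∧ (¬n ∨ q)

Case v = True:
  Clause (¬v) is falsified — contradiction.
Case v = False:
  (¬g ∨ v) forces g = False.
  Clause (g) is falsified — contradiction.
Both cases fail, so the formula is unsatisfiable.

No satisfying assignment exists.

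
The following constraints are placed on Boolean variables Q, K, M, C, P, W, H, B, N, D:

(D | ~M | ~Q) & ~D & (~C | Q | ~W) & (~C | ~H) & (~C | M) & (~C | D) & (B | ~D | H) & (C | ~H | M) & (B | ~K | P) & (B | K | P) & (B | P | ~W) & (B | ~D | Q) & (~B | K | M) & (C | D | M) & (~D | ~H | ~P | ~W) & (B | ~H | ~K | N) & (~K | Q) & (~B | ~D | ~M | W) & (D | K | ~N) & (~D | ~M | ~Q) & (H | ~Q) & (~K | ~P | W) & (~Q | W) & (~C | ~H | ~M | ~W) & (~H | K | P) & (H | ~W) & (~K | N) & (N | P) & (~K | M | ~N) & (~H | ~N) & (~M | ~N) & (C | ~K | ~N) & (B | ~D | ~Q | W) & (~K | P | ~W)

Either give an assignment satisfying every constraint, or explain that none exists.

Q: False; K: False; M: True; C: False; P: True; W: False; H: True; B: True; N: False; D: False

Unit clause (~D) forces D = False.
In (~C | D) only ~C is left, so C = False.
In (C | D | M) only M is left, so M = True.
In (~M | ~N) only ~N is left, so N = False.
In (D | ~M | ~Q) only ~Q is left, so Q = False.
In (~K | Q) only ~K is left, so K = False.
In (N | P) only P is left, so P = True.
Set W = False.
Set H = True.
Set B = True.
All clauses satisfied.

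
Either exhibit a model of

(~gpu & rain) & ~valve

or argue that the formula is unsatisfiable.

rain = True, valve = False, gpu = False

  ~gpu & rain = True
    ~gpu = True
  ~valve = True
Both conjuncts True, so the formula holds.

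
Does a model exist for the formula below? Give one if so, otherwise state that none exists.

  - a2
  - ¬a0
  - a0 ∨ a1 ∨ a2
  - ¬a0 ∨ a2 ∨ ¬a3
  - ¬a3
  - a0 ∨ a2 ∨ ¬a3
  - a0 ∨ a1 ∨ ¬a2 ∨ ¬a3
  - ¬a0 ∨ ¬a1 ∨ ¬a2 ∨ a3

a0 = False, a1 = True, a2 = True, a3 = False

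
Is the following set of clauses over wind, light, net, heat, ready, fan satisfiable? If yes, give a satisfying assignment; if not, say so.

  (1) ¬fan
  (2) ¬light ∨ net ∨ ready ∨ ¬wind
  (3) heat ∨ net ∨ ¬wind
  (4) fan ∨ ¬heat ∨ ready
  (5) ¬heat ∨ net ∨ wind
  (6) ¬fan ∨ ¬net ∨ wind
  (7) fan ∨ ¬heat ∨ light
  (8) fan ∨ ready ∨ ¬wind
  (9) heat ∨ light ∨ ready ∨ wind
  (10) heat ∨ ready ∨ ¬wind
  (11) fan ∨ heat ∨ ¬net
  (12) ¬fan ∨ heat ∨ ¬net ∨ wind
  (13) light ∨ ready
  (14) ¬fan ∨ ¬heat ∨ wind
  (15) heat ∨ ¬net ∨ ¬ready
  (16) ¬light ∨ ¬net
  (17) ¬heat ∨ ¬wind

Unit clause (¬fan) forces fan = False.
Try wind = True:
  (fan ∨ ready ∨ ¬wind) forces ready = True.
  (¬heat ∨ ¬wind) forces heat = False.
  (heat ∨ net ∨ ¬wind) forces net = True.
  clause (fan ∨ heat ∨ ¬net) is falsified — backtrack.
So wind = False.
Set light = True.
  then (¬light ∨ ¬net) forces net = False.
  then (¬heat ∨ net ∨ wind) forces heat = False.
Set ready = False.
All clauses satisfied.

wind=F, light=T, net=F, heat=F, ready=F, fan=F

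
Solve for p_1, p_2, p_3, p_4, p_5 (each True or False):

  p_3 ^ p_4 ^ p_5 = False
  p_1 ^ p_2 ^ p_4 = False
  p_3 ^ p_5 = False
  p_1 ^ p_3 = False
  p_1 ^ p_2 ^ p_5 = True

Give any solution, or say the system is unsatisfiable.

p_1 = True, p_2 = True, p_3 = True, p_4 = False, p_5 = True

p_3 ^ p_4 ^ p_5 = T ^ F ^ T = False ✓
p_1 ^ p_2 ^ p_4 = T ^ T ^ F = False ✓
p_3 ^ p_5 = T ^ T = False ✓
p_1 ^ p_3 = T ^ T = False ✓
p_1 ^ p_2 ^ p_5 = T ^ T ^ T = True ✓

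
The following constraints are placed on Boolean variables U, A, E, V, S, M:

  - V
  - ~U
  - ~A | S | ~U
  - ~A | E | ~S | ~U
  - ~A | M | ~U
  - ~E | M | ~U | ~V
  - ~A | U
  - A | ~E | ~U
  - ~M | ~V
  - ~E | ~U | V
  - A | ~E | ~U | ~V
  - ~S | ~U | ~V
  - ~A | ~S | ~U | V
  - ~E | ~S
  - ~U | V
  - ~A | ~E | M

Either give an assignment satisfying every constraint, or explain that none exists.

U = False, A = False, E = True, V = True, S = False, M = False

Unit clause (V) forces V = True.
Unit clause (~U) forces U = False.
In (~A | U) only ~A is left, so A = False.
In (~M | ~V) only ~M is left, so M = False.
Set E = True.
  then (~E | ~S) forces S = False.
All clauses satisfied.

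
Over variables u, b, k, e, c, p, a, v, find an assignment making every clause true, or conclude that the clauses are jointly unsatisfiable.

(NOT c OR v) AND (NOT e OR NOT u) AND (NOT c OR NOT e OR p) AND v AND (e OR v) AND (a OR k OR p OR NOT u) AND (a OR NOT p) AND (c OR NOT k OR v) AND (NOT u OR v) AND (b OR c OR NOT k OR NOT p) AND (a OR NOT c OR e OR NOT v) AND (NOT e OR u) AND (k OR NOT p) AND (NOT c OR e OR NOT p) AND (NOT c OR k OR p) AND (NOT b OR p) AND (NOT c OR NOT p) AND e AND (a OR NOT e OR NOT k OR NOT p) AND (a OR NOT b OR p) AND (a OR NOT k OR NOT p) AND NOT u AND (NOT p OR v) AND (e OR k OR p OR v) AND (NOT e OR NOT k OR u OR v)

Unsatisfiable

Case e = True:
  (NOT e OR NOT u) forces u = False.
  Clause (NOT e OR u) is falsified — contradiction.
Case e = False:
  Clause (e) is falsified — contradiction.
Both cases fail, so the formula is unsatisfiable.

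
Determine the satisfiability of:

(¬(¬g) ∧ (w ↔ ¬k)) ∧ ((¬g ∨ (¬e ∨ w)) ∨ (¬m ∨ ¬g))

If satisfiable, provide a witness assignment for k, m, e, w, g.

k=T; m=F; e=F; w=F; g=T

  ¬(¬g) ∧ (w ↔ ¬k) = True
    ¬(¬g) = True
      ¬g = False
    w ↔ ¬k = True
      ¬k = False
  (¬g ∨ (¬e ∨ w)) ∨ (¬m ∨ ¬g) = True
    ¬g ∨ (¬e ∨ w) = True
      ¬g = False
      ¬e ∨ w = True
        ¬e = True
    ¬m ∨ ¬g = True
      ¬m = True
      ¬g = False
Both conjuncts True, so the formula holds.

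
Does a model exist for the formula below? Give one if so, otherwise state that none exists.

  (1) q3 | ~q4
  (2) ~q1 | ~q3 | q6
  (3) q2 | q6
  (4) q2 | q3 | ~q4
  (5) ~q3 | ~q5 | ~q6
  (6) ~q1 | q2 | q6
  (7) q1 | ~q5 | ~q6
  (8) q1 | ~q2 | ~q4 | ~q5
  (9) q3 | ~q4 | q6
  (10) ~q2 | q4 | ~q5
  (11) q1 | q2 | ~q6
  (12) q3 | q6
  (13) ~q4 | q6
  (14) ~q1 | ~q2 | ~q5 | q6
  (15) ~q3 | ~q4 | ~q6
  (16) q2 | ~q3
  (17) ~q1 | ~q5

Set q1 = True.
  then (~q1 | ~q5) forces q5 = False.
Set q2 = True.
Set q3 = True.
  then (~q1 | ~q3 | q6) forces q6 = True.
  then (~q3 | ~q4 | ~q6) forces q4 = False.
All clauses satisfied.

q1 = True, q2 = True, q3 = True, q4 = False, q5 = False, q6 = True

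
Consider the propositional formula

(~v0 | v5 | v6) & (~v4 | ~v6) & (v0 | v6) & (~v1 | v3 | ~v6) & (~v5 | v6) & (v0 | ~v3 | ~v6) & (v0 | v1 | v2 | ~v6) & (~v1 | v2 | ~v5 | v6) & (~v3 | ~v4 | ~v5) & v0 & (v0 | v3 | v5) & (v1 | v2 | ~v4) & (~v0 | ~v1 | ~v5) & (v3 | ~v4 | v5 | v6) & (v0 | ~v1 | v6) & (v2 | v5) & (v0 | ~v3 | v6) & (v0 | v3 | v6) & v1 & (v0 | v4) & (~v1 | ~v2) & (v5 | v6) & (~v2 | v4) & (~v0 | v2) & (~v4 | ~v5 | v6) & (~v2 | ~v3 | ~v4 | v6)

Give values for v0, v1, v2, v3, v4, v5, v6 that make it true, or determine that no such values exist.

UNSATISFIABLE

Case v2 = True:
  (v0) forces v0 = True.
  (v1) forces v1 = True.
  Clause (~v1 | ~v2) is falsified — contradiction.
Case v2 = False:
  (v0) forces v0 = True.
  Clause (~v0 | v2) is falsified — contradiction.
Both cases fail, so the formula is unsatisfiable.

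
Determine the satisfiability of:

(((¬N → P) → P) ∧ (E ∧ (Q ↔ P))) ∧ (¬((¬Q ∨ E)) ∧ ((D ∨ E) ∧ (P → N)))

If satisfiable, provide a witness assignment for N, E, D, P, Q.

Case E = True: the conjunct ¬((¬Q ∨ E)) becomes ¬((¬Q ∨ True)) = False.
Case E = False: the conjunct E is False.
Both cases fail — unsatisfiable.

The formula is unsatisfiable.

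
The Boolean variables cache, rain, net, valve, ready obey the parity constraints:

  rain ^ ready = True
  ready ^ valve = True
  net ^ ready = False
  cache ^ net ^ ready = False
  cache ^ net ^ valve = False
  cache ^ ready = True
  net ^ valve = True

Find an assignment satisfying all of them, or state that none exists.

No satisfying assignment exists.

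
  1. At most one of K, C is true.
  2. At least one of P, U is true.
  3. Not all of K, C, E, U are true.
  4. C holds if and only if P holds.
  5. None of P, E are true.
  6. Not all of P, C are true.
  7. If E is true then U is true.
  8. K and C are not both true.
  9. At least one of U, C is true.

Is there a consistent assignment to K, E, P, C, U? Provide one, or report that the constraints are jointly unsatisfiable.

K=F, E=F, P=F, C=F, U=T

  (1) {K, C}: 0 true — at most one ✓
  (2) {P, U}: 1 true — at least one ✓
  (3) {K, C, E, U}: 1/4 true — not all ✓
  (4) C=F, P=F — same ✓
  (5) {P, E}: 0 true — none ✓
  (6) {P, C}: 0/2 true — not all ✓
  (7) E=F ⇒ U: vacuous ✓
  (8) K=F, C=F — not both ✓
  (9) {U, C}: 1 true — at least one ✓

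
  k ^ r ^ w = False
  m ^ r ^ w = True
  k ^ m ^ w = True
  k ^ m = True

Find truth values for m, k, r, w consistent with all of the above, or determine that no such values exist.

m=F, k=T, r=T, w=F

k ^ r ^ w = T ^ T ^ F = False ✓
m ^ r ^ w = F ^ T ^ F = True ✓
k ^ m ^ w = T ^ F ^ F = True ✓
k ^ m = T ^ F = True ✓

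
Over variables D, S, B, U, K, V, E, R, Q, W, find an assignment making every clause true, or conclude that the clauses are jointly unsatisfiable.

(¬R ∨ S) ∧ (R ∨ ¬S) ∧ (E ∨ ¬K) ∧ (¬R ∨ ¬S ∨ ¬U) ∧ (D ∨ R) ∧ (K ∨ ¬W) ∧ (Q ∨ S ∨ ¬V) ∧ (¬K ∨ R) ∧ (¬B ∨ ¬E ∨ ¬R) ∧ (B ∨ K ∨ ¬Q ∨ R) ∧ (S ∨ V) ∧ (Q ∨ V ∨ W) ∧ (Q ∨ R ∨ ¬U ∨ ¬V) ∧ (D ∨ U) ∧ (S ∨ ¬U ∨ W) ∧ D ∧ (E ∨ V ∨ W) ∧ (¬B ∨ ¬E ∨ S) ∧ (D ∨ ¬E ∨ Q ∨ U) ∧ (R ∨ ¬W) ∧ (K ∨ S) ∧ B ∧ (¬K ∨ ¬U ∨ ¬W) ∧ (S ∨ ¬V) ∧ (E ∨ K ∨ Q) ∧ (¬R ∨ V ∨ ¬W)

Unit clause (D) forces D = True.
Unit clause (B) forces B = True.
Try S = False:
  (¬R ∨ S) forces R = False.
  (¬K ∨ R) forces K = False.
  clause (K ∨ S) is falsified — backtrack.
So S = True.
  then (R ∨ ¬S) forces R = True.
  then (¬R ∨ ¬S ∨ ¬U) forces U = False.
  then (¬B ∨ ¬E ∨ ¬R) forces E = False.
  then (E ∨ ¬K) forces K = False.
  then (K ∨ ¬W) forces W = False.
  then (E ∨ V ∨ W) forces V = True.
  then (E ∨ K ∨ Q) forces Q = True.
All clauses satisfied.

D = True, S = True, B = True, U = False, K = False, V = True, E = False, R = True, Q = True, W = False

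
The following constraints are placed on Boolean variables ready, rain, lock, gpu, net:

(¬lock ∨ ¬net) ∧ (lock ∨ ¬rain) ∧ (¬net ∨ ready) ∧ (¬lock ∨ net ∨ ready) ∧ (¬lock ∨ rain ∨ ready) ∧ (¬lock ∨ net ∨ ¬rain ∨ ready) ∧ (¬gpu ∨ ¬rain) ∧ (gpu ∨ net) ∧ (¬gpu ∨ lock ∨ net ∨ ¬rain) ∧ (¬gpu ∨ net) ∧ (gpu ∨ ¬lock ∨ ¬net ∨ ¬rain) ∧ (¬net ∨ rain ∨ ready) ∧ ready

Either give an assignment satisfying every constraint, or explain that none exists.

ready: True; rain: False; lock: False; gpu: False; net: True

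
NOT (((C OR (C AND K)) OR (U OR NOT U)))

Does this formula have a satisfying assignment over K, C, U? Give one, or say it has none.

Case U = True: the formula becomes NOT (((C OR (C AND K)) OR True)) = False.
Case U = False: the formula becomes NOT (((C OR (C AND K)) OR True)) = False.
Both cases fail — unsatisfiable.

UNSATISFIABLE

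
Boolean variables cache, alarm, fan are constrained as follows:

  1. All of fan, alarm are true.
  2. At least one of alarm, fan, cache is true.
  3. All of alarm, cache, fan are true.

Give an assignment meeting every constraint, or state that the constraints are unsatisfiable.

cache=T; alarm=T; fan=T

  (1) {fan, alarm}: all 2 true ✓
  (2) {alarm, fan, cache}: 3 true — at least one ✓
  (3) {alarm, cache, fan}: all 3 true ✓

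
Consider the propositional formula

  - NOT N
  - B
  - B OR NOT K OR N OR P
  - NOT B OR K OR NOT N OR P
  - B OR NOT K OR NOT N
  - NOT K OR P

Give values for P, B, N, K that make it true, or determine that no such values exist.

Unit clause (NOT N) forces N = False.
Unit clause (B) forces B = True.
Set P = False.
  then (NOT K OR P) forces K = False.
Check each clause:
  (NOT N): NOT N holds.
  (B): B holds.
  (B OR NOT K OR N OR P): B holds.
  (NOT B OR K OR NOT N OR P): NOT N holds.
  (B OR NOT K OR NOT N): B holds.
  (NOT K OR P): NOT K holds.
All clauses satisfied.

P = False, B = True, N = False, K = False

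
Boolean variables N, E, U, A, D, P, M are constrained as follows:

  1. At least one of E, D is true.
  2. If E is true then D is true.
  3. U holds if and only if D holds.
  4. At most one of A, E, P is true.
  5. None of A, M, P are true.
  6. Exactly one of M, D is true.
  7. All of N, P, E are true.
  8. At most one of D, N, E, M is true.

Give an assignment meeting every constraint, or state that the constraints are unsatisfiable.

The formula is unsatisfiable.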